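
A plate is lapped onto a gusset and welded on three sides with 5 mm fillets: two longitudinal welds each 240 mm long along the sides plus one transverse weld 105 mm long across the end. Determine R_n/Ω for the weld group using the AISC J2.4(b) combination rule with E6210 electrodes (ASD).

R_n/Ω ≈ 385 kN

E62XX → F_EXX = 620 MPa.
t_e = 0.707 × 5 = 3.535 mm.
R_nwl = 0.6 × 620 × 3.535 × 480 × 10⁻³ = 631.2 kN (longitudinal, 2 welds).
R_nwt = 0.6 × 620 × 3.535 × 105 × 10⁻³ = 138.1 kN (transverse, base value).
(i) R_nwl + R_nwt = 769.3 kN; (ii) 0.85 R_nwl + 1.5 R_nwt = 743.6 kN.
R_n = max = 769.3 kN [governs: (i)]; R_n/Ω = 384.6 kN.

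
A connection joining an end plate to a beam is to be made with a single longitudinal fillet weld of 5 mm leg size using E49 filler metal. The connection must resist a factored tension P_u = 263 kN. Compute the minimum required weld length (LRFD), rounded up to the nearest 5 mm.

E49XX → F_EXX = 490 MPa.
Throat t_e = 0.707 × 5 = 3.535 mm.
φr_n = 0.75 × 0.6 × 490 × 3.535 × 10⁻³ = 0.7795 kN/mm.
L_req = P_u / φr_n = 263 / 0.7795 = 337.4 mm total.
Round up → use L = 340 mm.

L = 340 mm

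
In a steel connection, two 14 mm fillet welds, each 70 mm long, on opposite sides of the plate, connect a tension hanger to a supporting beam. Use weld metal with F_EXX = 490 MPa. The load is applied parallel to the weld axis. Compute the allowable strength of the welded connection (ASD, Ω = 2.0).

R_n/Ω ≈ 204 kN

Effective throat t_e = 0.707 × 14 = 9.898 mm.
Total length L = 140 mm; A_we = 9.898 × 140 = 1386 mm².
F_nw = 0.6 F_EXX = 0.6 × 490 = 294 MPa.
R_n = 294 × 1386 × 10⁻³ = 407.4 kN; R_n/Ω = 407.4/2.0 = 203.7 kN.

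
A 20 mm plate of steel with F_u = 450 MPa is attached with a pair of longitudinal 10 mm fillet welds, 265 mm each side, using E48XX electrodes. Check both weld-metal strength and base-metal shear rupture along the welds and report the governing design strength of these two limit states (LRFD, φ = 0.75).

E48XX → F_EXX = 480 MPa.
t_e = 0.707 × 10 = 7.07 mm; L = 530 mm.
Weld metal: φR_n = 0.75 × 0.6 × 480 × 7.07 × 530 × 10⁻³ = 809.4 kN.
Base metal (shear rupture): φR_n = 0.75 × 0.6 × 450 × 20 × 530 × 10⁻³ = 2146 kN.
Governing: weld metal.

φR_n ≈ 809 kN (weld metal governs)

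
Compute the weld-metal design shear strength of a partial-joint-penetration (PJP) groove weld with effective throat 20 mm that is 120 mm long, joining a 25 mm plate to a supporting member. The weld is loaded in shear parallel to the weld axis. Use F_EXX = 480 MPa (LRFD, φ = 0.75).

φR_n ≈ 518 kN

Effective throat (given) t_e = 20 mm.
A_we = 20 × 120 = 2400 mm².
F_nw = 0.6 F_EXX = 288 MPa.
φR_n = 0.75 × 288 × 2400 × 10⁻³ = 518.4 kN.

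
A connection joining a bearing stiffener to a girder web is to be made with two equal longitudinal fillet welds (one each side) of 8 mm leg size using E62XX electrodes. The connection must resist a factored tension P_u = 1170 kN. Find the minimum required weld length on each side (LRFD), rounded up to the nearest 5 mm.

E62XX → F_EXX = 620 MPa.
Throat t_e = 0.707 × 8 = 5.656 mm.
φr_n = 0.75 × 0.6 × 620 × 5.656 × 10⁻³ = 1.578 kN/mm.
L_req = P_u / φr_n = 1170 / 1.578 = 741.4 mm total.
Per side: 741.4 / 2 = 370.7 mm.
Round up → use L = 375 mm on each side.

L = 375 mm on each side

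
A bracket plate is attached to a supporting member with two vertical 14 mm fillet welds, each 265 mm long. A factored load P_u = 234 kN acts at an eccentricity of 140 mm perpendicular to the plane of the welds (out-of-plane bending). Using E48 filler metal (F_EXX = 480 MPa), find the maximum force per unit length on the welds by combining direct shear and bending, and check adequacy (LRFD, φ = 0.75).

f_max ≈ 1470 N/mm; adequate

L_w = 2 × 265 = 530 mm; section modulus (unit throat) S = 2 × L²/6 = 23410 mm².
Direct shear f_v = P/L_w = 234×10³/530 = 441.5 N/mm.
Moment M = P × e = 234×10³ × 140 = 32760000 N·mm; bending f_b = M/S = 1400 N/mm.
f_max = √(f_v² + f_b²) = √(441.5² + 1400²) = 1467 N/mm.
φr_n = 0.75 × 0.6 × 480 × (0.707 × 14) = 2138 N/mm → adequate.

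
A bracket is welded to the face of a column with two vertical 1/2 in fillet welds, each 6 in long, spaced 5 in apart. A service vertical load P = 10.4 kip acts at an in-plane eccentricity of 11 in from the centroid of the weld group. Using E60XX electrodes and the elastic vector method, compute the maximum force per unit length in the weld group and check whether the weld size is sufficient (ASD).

E60XX → F_EXX = 60 ksi.
Total weld length L_w = 12 in. Treat welds as unit-width lines.
Polar moment about centroid: J = 2[d³/12 + d(b/2)²] = 2[6³/12 + 6×2.5²] = 111 in³.
Direct shear f_v = P/L_w = 10.4 / 12 = 0.8667 kip/in (vertical).
Torsion M = P·e = 10.4 × 11 = 114.4 kip·in.
Critical point at (x, y) = (2.5, 3) from centroid. f_tx = M·y/J = 3.092 kip/in; f_ty = M·x/J = 2.577 kip/in.
Resultant f_max = √[f_tx² + (f_v + f_ty)²] = √[3.092² + (0.8667 + 2.577)²] = 4.628 kip/in.
Capacity per unit length: r_n/Ω = (1/2.0) × 0.6 × 60 × (0.707 × 0.5) = 6.363 kip/in.
4.628 ≤ 6.363 → adequate.

f_max ≈ 4.63 kip/in; adequate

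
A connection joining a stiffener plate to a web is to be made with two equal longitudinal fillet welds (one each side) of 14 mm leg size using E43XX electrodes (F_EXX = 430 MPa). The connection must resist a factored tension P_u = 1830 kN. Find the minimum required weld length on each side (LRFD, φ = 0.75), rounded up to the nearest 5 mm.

L = 480 mm on each side

Throat t_e = 0.707 × 14 = 9.898 mm.
φr_n = 0.75 × 0.6 × 430 × 9.898 × 10⁻³ = 1.915 kN/mm.
L_req = P_u / φr_n = 1830 / 1.915 = 955.5 mm total.
Per side: 955.5 / 2 = 477.7 mm.
Round up → use L = 480 mm on each side.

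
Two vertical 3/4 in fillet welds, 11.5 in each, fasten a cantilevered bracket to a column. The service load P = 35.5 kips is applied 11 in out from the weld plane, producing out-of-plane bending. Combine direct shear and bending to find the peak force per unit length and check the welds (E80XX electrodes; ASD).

E80XX → F_EXX = 80 ksi.
L_w = 2 × 11.5 = 23 in; section modulus (unit throat) S = 2 × L²/6 = 44.08 in².
Direct shear f_v = P/L_w = 35.5/23 = 1.543 kip/in.
Moment M = P × e = 35.5 × 11 = 390.5 kip·in; bending f_b = M/S = 8.858 kip/in.
f_max = √(f_v² + f_b²) = √(1.543² + 8.858²) = 8.992 kip/in.
r_n/Ω = (1/2.0) × 0.6 × 80 × (0.707 × 0.75) = 12.73 kip/in → adequate.

f_max ≈ 8.99 kip/in; adequate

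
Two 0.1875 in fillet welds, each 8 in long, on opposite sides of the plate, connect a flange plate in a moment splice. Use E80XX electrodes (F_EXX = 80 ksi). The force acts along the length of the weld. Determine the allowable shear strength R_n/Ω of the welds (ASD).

Effective throat t_e = 0.707 × 0.1875 = 0.1326 in.
Total length L = 16 in; A_we = 0.1326 × 16 = 2.121 in².
F_nw = 0.6 F_EXX = 0.6 × 80 = 48 ksi.
R_n = 48 × 2.121 = 101.8 kips; R_n/Ω = 101.8/2.0 = 50.9 kips.

R_n/Ω ≈ 50.9 kips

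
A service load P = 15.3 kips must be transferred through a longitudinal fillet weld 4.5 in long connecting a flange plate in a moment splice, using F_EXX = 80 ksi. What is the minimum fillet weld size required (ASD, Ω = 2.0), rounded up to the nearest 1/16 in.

Total weld length L = 4.5 in.
Required throat t_e = P × Ω / (0.6 F_EXX × L) = 15.3 × 2.0 / (0.6 × 80 × 4.5) = 0.1417 in.
Required leg w = t_e / 0.707 = 0.2004 in → use 1/4 in.

w = 1/4 in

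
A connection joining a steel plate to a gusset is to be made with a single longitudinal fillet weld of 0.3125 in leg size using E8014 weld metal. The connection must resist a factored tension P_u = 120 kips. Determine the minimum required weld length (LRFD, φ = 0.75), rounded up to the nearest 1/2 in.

E80XX → F_EXX = 80 ksi.
Throat t_e = 0.707 × 0.3125 = 0.2209 in.
φr_n = 0.75 × 0.6 × 80 × 0.2209 = 7.954 kips/in.
L_req = P_u / φr_n = 120 / 7.954 = 15.09 in total.
Round up → use L = 15.5 in.

L = 15.5 in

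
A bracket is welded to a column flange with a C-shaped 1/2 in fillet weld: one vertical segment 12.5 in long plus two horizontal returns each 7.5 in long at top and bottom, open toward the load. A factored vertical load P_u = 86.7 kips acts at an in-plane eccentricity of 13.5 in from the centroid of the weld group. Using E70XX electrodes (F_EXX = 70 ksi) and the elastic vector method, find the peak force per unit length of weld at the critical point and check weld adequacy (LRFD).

Total weld length L_w = 27.5 in. Treat welds as unit-width lines.
Centroid: x̄ = 2×7.5×3.75 / 27.5 = 2.045 in from the vertical weld.
Polar moment about centroid: J = I_x + I_y = [12.5³/12 + 2×7.5×6.25²] + [12.5×2.045² + 2(7.5³/12 + 7.5×1.705²)] = 914.9 in³.
Direct shear f_v = P/L_w = 86.7 / 27.5 = 3.153 kip/in (vertical).
Torsion M = P·e = 86.7 × 13.5 = 1170.5 kip·in.
Critical point at (x, y) = (5.455, 6.25) from centroid. f_tx = M·y/J = 7.996 kip/in; f_ty = M·x/J = 6.978 kip/in.
Resultant f_max = √[f_tx² + (f_v + f_ty)²] = √[7.996² + (3.153 + 6.978)²] = 12.91 kip/in.
Capacity per unit length: φr_n = 0.75 × 0.6 × 70 × (0.707 × 0.5) = 11.14 kip/in.
12.91 > 11.14 → NOT adequate.

f_max ≈ 12.9 kip/in; NOT adequate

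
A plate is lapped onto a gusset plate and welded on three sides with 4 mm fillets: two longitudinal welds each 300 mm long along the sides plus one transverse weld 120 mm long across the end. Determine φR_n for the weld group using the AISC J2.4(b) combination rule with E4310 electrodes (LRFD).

E43XX → F_EXX = 430 MPa.
t_e = 0.707 × 4 = 2.828 mm.
R_nwl = 0.6 × 430 × 2.828 × 600 × 10⁻³ = 437.8 kN (longitudinal, 2 welds).
R_nwt = 0.6 × 430 × 2.828 × 120 × 10⁻³ = 87.55 kN (transverse, base value).
(i) R_nwl + R_nwt = 525.3 kN; (ii) 0.85 R_nwl + 1.5 R_nwt = 503.4 kN.
R_n = max = 525.3 kN [governs: (i)]; φR_n = 394 kN.

φR_n ≈ 394 kN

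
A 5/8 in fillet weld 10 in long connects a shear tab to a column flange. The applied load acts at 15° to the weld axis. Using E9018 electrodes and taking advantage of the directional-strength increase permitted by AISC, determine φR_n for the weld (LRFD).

E90XX → F_EXX = 90 ksi.
t_e = 0.707 × 0.625 = 0.4419 in; A_we = 0.4419 × 10 = 4.419 in².
Directional factor: 1.0 + 0.5 sin^1.5(15°) = 1.066.
F_nw = 0.6 × 90 × 1.066 = 57.56 ksi.
φR_n = 0.75 × 57.56 × 4.419 = 190.7 kips.

φR_n ≈ 191 kips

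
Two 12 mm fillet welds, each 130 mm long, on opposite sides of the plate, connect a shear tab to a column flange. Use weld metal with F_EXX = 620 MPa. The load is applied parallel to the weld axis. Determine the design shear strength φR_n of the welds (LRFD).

φR_n ≈ 615 kN

Effective throat t_e = 0.707 × 12 = 8.484 mm.
Total length L = 260 mm; A_we = 8.484 × 260 = 2206 mm².
F_nw = 0.6 F_EXX = 0.6 × 620 = 372 MPa.
φR_n = 0.75 × 372 × 2206 × 10⁻³ = 615.4 kN.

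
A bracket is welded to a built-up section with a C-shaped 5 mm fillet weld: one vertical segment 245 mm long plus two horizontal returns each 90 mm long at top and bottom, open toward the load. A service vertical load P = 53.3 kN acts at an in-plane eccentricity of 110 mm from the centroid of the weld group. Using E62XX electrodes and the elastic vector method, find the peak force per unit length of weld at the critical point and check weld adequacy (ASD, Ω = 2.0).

f_max ≈ 280 N/mm; adequate

E62XX → F_EXX = 620 MPa.
Total weld length L_w = 425 mm. Treat welds as unit-width lines.
Centroid: x̄ = 2×90×45 / 425 = 19.06 mm from the vertical weld.
Polar moment about centroid: J = I_x + I_y = [245³/12 + 2×90×122.5²] + [245×19.06² + 2(90³/12 + 90×25.94²)] = 4258000 mm³.
Direct shear f_v = P/L_w = 53.3×10³ / 425 = 125.4 N/mm (vertical).
Torsion M = P·e = 53.3×10³ × 110 = 5863000 N·mm.
Critical point at (x, y) = (70.94, 122.5) from centroid. f_tx = M·y/J = 168.7 N/mm; f_ty = M·x/J = 97.68 N/mm.
Resultant f_max = √[f_tx² + (f_v + f_ty)²] = √[168.7² + (125.4 + 97.68)²] = 279.7 N/mm.
Capacity per unit length: r_n/Ω = (1/2.0) × 0.6 × 620 × (0.707 × 5) = 657.5 N/mm.
279.7 ≤ 657.5 → adequate.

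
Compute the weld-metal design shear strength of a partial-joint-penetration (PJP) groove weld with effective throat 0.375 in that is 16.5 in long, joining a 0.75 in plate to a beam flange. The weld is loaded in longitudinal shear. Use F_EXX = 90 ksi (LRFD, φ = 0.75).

φR_n ≈ 251 kip

Effective throat (given) t_e = 0.375 in.
A_we = 0.375 × 16.5 = 6.188 in².
F_nw = 0.6 F_EXX = 54 ksi.
φR_n = 0.75 × 54 × 6.188 = 250.6 kip.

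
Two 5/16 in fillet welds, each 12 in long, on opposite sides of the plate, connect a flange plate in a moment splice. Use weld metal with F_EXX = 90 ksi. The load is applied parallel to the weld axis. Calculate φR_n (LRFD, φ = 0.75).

Effective throat t_e = 0.707 × 0.3125 = 0.2209 in.
Total length L = 24 in; A_we = 0.2209 × 24 = 5.302 in².
F_nw = 0.6 F_EXX = 0.6 × 90 = 54 ksi.
φR_n = 0.75 × 54 × 5.302 = 214.8 kip.

φR_n ≈ 215 kip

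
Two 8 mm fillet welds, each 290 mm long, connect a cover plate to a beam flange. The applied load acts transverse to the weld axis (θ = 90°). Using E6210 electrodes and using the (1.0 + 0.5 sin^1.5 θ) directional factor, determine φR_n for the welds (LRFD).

E62XX → F_EXX = 620 MPa.
t_e = 0.707 × 8 = 5.656 mm; A_we = 5.656 × 580 = 3280 mm².
Directional factor: 1.0 + 0.5 sin^1.5(90°) = 1.5.
F_nw = 0.6 × 620 × 1.5 = 558 MPa.
φR_n = 0.75 × 558 × 3280 × 10⁻³ = 1373 kN.

φR_n ≈ 1370 kN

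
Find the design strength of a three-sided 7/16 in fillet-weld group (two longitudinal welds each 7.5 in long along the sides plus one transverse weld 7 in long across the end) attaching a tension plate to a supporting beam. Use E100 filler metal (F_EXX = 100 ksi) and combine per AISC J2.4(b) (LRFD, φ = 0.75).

φR_n ≈ 324 kips

t_e = 0.707 × 0.4375 = 0.3093 in.
R_nwl = 0.6 × 100 × 0.3093 × 15 = 278.4 kips (longitudinal, 2 welds).
R_nwt = 0.6 × 100 × 0.3093 × 7 = 129.9 kips (transverse, base value).
(i) R_nwl + R_nwt = 408.3 kips; (ii) 0.85 R_nwl + 1.5 R_nwt = 431.5 kips.
R_n = max = 431.5 kips [governs: (ii)]; φR_n = 323.6 kips.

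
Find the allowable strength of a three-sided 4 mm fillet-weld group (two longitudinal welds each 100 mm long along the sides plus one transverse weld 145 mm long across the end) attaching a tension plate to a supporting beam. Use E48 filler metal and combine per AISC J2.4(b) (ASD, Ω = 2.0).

R_n/Ω ≈ 158 kN

E48XX → F_EXX = 480 MPa.
t_e = 0.707 × 4 = 2.828 mm.
R_nwl = 0.6 × 480 × 2.828 × 200 × 10⁻³ = 162.9 kN (longitudinal, 2 welds).
R_nwt = 0.6 × 480 × 2.828 × 145 × 10⁻³ = 118.1 kN (transverse, base value).
(i) R_nwl + R_nwt = 281 kN; (ii) 0.85 R_nwl + 1.5 R_nwt = 315.6 kN.
R_n = max = 315.6 kN [governs: (ii)]; R_n/Ω = 157.8 kN.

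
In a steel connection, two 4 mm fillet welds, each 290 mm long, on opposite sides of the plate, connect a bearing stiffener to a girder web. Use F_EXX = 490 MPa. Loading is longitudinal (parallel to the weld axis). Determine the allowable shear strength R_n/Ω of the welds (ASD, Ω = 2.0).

Effective throat t_e = 0.707 × 4 = 2.828 mm.
Total length L = 580 mm; A_we = 2.828 × 580 = 1640 mm².
F_nw = 0.6 F_EXX = 0.6 × 490 = 294 MPa.
R_n = 294 × 1640 × 10⁻³ = 482.2 kN; R_n/Ω = 482.2/2.0 = 241.1 kN.

R_n/Ω ≈ 241 kN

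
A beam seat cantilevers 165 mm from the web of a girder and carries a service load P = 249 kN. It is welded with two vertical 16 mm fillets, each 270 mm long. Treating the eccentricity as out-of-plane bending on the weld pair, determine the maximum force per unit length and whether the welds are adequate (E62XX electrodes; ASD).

E62XX → F_EXX = 620 MPa.
L_w = 2 × 270 = 540 mm; section modulus (unit throat) S = 2 × L²/6 = 24300 mm².
Direct shear f_v = P/L_w = 249×10³/540 = 461.1 N/mm.
Moment M = P × e = 249×10³ × 165 = 41085000 N·mm; bending f_b = M/S = 1691 N/mm.
f_max = √(f_v² + f_b²) = √(461.1² + 1691²) = 1752 N/mm.
r_n/Ω = (1/2.0) × 0.6 × 620 × (0.707 × 16) = 2104 N/mm → adequate.

f_max ≈ 1750 N/mm; adequate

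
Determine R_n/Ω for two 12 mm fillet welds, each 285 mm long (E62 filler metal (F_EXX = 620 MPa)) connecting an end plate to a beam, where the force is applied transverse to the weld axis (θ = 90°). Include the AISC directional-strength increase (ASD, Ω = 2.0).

R_n/Ω ≈ 1350 kN

t_e = 0.707 × 12 = 8.484 mm; A_we = 8.484 × 570 = 4836 mm².
Directional factor: 1.0 + 0.5 sin^1.5(90°) = 1.5.
F_nw = 0.6 × 620 × 1.5 = 558 MPa.
R_n/Ω = (558 × 4836) / 2.0 × 10⁻³ = 1349 kN.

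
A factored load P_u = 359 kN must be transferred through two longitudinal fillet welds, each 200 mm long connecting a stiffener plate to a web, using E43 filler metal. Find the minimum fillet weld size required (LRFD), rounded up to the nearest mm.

w = 7 mm

E43XX → F_EXX = 430 MPa.
Total weld length L = 400 mm.
Required throat t_e = P_u / (φ × 0.6 F_EXX × L) = 359 / (0.75 × 0.6 × 430 × 400 × 10⁻³) = 4.638 mm.
Required leg w = t_e / 0.707 = 6.56 mm → use 7 mm.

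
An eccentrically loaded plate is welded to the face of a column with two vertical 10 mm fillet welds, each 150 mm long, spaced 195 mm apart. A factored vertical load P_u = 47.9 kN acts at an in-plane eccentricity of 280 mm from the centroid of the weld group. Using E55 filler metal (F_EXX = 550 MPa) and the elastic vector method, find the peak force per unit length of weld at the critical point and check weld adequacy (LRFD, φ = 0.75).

f_max ≈ 617 N/mm; adequate

Total weld length L_w = 300 mm. Treat welds as unit-width lines.
Polar moment about centroid: J = 2[d³/12 + d(b/2)²] = 2[150³/12 + 150×97.5²] = 3414000 mm³.
Direct shear f_v = P/L_w = 47.9×10³ / 300 = 159.7 N/mm (vertical).
Torsion M = P·e = 47.9×10³ × 280 = 13412000 N·mm.
Critical point at (x, y) = (97.5, 75) from centroid. f_tx = M·y/J = 294.6 N/mm; f_ty = M·x/J = 383 N/mm.
Resultant f_max = √[f_tx² + (f_v + f_ty)²] = √[294.6² + (159.7 + 383)²] = 617.5 N/mm.
Capacity per unit length: φr_n = 0.75 × 0.6 × 550 × (0.707 × 10) = 1750 N/mm.
617.5 ≤ 1750 → adequate.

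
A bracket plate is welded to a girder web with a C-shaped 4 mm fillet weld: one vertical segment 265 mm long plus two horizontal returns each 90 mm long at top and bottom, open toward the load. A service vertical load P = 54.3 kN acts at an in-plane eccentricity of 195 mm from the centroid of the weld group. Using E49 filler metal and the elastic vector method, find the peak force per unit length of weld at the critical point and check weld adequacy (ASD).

f_max ≈ 389 N/mm; adequate

E49XX → F_EXX = 490 MPa.
Total weld length L_w = 445 mm. Treat welds as unit-width lines.
Centroid: x̄ = 2×90×45 / 445 = 18.2 mm from the vertical weld.
Polar moment about centroid: J = I_x + I_y = [265³/12 + 2×90×132.5²] + [265×18.2² + 2(90³/12 + 90×26.8²)] = 5049000 mm³.
Direct shear f_v = P/L_w = 54.3×10³ / 445 = 122 N/mm (vertical).
Torsion M = P·e = 54.3×10³ × 195 = 10588000 N·mm.
Critical point at (x, y) = (71.8, 132.5) from centroid. f_tx = M·y/J = 277.8 N/mm; f_ty = M·x/J = 150.6 N/mm.
Resultant f_max = √[f_tx² + (f_v + f_ty)²] = √[277.8² + (122 + 150.6)²] = 389.2 N/mm.
Capacity per unit length: r_n/Ω = (1/2.0) × 0.6 × 490 × (0.707 × 4) = 415.7 N/mm.
389.2 ≤ 415.7 → adequate.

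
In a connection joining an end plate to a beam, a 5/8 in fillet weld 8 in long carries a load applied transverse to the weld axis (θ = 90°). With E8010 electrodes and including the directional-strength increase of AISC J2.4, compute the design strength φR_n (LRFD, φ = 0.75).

E80XX → F_EXX = 80 ksi.
t_e = 0.707 × 0.625 = 0.4419 in; A_we = 0.4419 × 8 = 3.535 in².
Directional factor: 1.0 + 0.5 sin^1.5(90°) = 1.5.
F_nw = 0.6 × 80 × 1.5 = 72 ksi.
φR_n = 0.75 × 72 × 3.535 = 190.9 kip.

φR_n ≈ 191 kip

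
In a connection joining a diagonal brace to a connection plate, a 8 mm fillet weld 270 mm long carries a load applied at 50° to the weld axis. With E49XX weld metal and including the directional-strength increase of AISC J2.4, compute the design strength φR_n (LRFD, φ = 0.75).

φR_n ≈ 450 kN

E49XX → F_EXX = 490 MPa.
t_e = 0.707 × 8 = 5.656 mm; A_we = 5.656 × 270 = 1527 mm².
Directional factor: 1.0 + 0.5 sin^1.5(50°) = 1.335.
F_nw = 0.6 × 490 × 1.335 = 392.6 MPa.
φR_n = 0.75 × 392.6 × 1527 × 10⁻³ = 449.6 kN.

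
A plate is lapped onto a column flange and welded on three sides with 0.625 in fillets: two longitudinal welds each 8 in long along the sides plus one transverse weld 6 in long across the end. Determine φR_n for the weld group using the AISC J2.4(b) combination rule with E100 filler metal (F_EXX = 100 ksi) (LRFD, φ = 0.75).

φR_n ≈ 449 kips

t_e = 0.707 × 0.625 = 0.4419 in.
R_nwl = 0.6 × 100 × 0.4419 × 16 = 424.2 kips (longitudinal, 2 welds).
R_nwt = 0.6 × 100 × 0.4419 × 6 = 159.1 kips (transverse, base value).
(i) R_nwl + R_nwt = 583.3 kips; (ii) 0.85 R_nwl + 1.5 R_nwt = 599.2 kips.
R_n = max = 599.2 kips [governs: (ii)]; φR_n = 449.4 kips.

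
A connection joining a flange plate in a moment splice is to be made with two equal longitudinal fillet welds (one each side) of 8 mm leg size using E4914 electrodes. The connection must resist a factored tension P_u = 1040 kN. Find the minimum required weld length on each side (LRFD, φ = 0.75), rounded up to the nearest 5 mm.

E49XX → F_EXX = 490 MPa.
Throat t_e = 0.707 × 8 = 5.656 mm.
φr_n = 0.75 × 0.6 × 490 × 5.656 × 10⁻³ = 1.247 kN/mm.
L_req = P_u / φr_n = 1040 / 1.247 = 833.9 mm total.
Per side: 833.9 / 2 = 417 mm.
Round up → use L = 420 mm on each side.

L = 420 mm on each side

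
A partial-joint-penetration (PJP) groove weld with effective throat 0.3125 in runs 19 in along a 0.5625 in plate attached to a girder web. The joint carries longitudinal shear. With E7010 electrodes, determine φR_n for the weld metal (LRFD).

E70XX → F_EXX = 70 ksi.
Effective throat (given) t_e = 0.3125 in.
A_we = 0.3125 × 19 = 5.938 in².
F_nw = 0.6 F_EXX = 42 ksi.
φR_n = 0.75 × 42 × 5.938 = 187 kips.

φR_n ≈ 187 kips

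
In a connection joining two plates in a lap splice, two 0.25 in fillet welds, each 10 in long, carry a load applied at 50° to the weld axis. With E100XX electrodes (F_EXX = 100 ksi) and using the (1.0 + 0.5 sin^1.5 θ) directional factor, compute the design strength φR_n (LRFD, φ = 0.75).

t_e = 0.707 × 0.25 = 0.1767 in; A_we = 0.1767 × 20 = 3.535 in².
Directional factor: 1.0 + 0.5 sin^1.5(50°) = 1.335.
F_nw = 0.6 × 100 × 1.335 = 80.11 ksi.
φR_n = 0.75 × 80.11 × 3.535 = 212.4 kips.

φR_n ≈ 212 kips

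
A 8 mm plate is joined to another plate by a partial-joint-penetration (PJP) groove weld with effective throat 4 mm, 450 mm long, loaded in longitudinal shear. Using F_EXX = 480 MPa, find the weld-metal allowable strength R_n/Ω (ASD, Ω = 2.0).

Effective throat (given) t_e = 4 mm.
A_we = 4 × 450 = 1800 mm².
F_nw = 0.6 F_EXX = 288 MPa.
R_n/Ω = (288 × 1800) / 2.0 × 10⁻³ = 259.2 kN.

R_n/Ω ≈ 259 kN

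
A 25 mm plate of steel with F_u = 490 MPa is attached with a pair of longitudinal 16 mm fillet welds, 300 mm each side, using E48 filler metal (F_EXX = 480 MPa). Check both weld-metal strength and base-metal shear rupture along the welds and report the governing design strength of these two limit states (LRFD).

t_e = 0.707 × 16 = 11.31 mm; L = 600 mm.
Weld metal: φR_n = 0.75 × 0.6 × 480 × 11.31 × 600 × 10⁻³ = 1466 kN.
Base metal (shear rupture): φR_n = 0.75 × 0.6 × 490 × 25 × 600 × 10⁻³ = 3308 kN.
Governing: weld metal.

φR_n ≈ 1470 kN (weld metal governs)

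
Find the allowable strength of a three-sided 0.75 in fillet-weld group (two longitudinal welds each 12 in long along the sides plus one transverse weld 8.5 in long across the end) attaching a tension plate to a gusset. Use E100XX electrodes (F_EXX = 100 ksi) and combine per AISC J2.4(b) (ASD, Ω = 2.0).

R_n/Ω ≈ 527 kips

t_e = 0.707 × 0.75 = 0.5302 in.
R_nwl = 0.6 × 100 × 0.5302 × 24 = 763.6 kips (longitudinal, 2 welds).
R_nwt = 0.6 × 100 × 0.5302 × 8.5 = 270.4 kips (transverse, base value).
(i) R_nwl + R_nwt = 1034 kips; (ii) 0.85 R_nwl + 1.5 R_nwt = 1055 kips.
R_n = max = 1055 kips [governs: (ii)]; R_n/Ω = 527.3 kips.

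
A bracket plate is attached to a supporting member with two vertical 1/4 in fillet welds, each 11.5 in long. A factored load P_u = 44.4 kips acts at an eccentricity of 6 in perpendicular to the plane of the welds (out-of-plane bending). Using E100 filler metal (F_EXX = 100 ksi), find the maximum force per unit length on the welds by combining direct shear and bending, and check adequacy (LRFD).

L_w = 2 × 11.5 = 23 in; section modulus (unit throat) S = 2 × L²/6 = 44.08 in².
Direct shear f_v = P/L_w = 44.4/23 = 1.93 kip/in.
Moment M = P × e = 44.4 × 6 = 266.4 kip·in; bending f_b = M/S = 6.043 kip/in.
f_max = √(f_v² + f_b²) = √(1.93² + 6.043²) = 6.344 kip/in.
φr_n = 0.75 × 0.6 × 100 × (0.707 × 0.25) = 7.954 kip/in → adequate.

f_max ≈ 6.34 kip/in; adequate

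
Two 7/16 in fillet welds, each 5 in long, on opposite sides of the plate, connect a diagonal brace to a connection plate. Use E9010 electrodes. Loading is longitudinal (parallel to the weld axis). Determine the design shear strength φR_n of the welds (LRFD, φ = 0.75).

E90XX → F_EXX = 90 ksi.
Effective throat t_e = 0.707 × 0.4375 = 0.3093 in.
Total length L = 10 in; A_we = 0.3093 × 10 = 3.093 in².
F_nw = 0.6 F_EXX = 0.6 × 90 = 54 ksi.
φR_n = 0.75 × 54 × 3.093 = 125.3 kip.

φR_n ≈ 125 kip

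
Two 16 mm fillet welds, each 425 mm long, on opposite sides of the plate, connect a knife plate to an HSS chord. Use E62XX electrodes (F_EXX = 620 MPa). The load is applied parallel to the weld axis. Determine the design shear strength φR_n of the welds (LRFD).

φR_n ≈ 2680 kN

Effective throat t_e = 0.707 × 16 = 11.31 mm.
Total length L = 850 mm; A_we = 11.31 × 850 = 9615 mm².
F_nw = 0.6 F_EXX = 0.6 × 620 = 372 MPa.
φR_n = 0.75 × 372 × 9615 × 10⁻³ = 2683 kN.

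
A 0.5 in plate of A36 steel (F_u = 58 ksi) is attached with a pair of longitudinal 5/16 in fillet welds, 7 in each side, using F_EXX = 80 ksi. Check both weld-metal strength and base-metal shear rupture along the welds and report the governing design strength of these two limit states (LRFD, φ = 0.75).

t_e = 0.707 × 0.3125 = 0.2209 in; L = 14 in.
Weld metal: φR_n = 0.75 × 0.6 × 80 × 0.2209 × 14 = 111.4 kips.
Base metal (shear rupture): φR_n = 0.75 × 0.6 × 58 × 0.5 × 14 = 182.7 kips.
Governing: weld metal.

φR_n ≈ 111 kips (weld metal governs)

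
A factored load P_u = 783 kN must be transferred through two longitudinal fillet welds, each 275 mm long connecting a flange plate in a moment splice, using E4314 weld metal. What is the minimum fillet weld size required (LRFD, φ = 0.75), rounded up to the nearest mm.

w = 11 mm

E43XX → F_EXX = 430 MPa.
Total weld length L = 550 mm.
Required throat t_e = P_u / (φ × 0.6 F_EXX × L) = 783 / (0.75 × 0.6 × 430 × 550 × 10⁻³) = 7.357 mm.
Required leg w = t_e / 0.707 = 10.41 mm → use 11 mm.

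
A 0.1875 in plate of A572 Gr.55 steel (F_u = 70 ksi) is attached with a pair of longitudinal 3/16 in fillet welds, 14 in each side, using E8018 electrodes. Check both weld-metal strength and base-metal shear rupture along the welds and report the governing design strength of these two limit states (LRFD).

E80XX → F_EXX = 80 ksi.
t_e = 0.707 × 0.1875 = 0.1326 in; L = 28 in.
Weld metal: φR_n = 0.75 × 0.6 × 80 × 0.1326 × 28 = 133.6 kip.
Base metal (shear rupture): φR_n = 0.75 × 0.6 × 70 × 0.1875 × 28 = 165.4 kip.
Governing: weld metal.

φR_n ≈ 134 kip (weld metal governs)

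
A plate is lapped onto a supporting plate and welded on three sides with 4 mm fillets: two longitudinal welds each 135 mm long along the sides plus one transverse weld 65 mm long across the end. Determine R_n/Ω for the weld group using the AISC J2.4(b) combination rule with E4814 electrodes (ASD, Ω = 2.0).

R_n/Ω ≈ 136 kN

E48XX → F_EXX = 480 MPa.
t_e = 0.707 × 4 = 2.828 mm.
R_nwl = 0.6 × 480 × 2.828 × 270 × 10⁻³ = 219.9 kN (longitudinal, 2 welds).
R_nwt = 0.6 × 480 × 2.828 × 65 × 10⁻³ = 52.94 kN (transverse, base value).
(i) R_nwl + R_nwt = 272.8 kN; (ii) 0.85 R_nwl + 1.5 R_nwt = 266.3 kN.
R_n = max = 272.8 kN [governs: (i)]; R_n/Ω = 136.4 kN.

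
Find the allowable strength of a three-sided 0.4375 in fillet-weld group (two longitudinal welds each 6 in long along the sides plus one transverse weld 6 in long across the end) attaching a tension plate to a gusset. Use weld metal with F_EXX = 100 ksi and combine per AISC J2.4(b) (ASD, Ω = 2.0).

R_n/Ω ≈ 178 kips

t_e = 0.707 × 0.4375 = 0.3093 in.
R_nwl = 0.6 × 100 × 0.3093 × 12 = 222.7 kips (longitudinal, 2 welds).
R_nwt = 0.6 × 100 × 0.3093 × 6 = 111.4 kips (transverse, base value).
(i) R_nwl + R_nwt = 334.1 kips; (ii) 0.85 R_nwl + 1.5 R_nwt = 356.3 kips.
R_n = max = 356.3 kips [governs: (ii)]; R_n/Ω = 178.2 kips.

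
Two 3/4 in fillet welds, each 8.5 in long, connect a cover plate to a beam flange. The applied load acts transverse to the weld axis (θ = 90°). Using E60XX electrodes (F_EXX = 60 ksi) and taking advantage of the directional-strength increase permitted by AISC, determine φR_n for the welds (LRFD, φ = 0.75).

t_e = 0.707 × 0.75 = 0.5302 in; A_we = 0.5302 × 17 = 9.014 in².
Directional factor: 1.0 + 0.5 sin^1.5(90°) = 1.5.
F_nw = 0.6 × 60 × 1.5 = 54 ksi.
φR_n = 0.75 × 54 × 9.014 = 365.1 kips.

φR_n ≈ 365 kips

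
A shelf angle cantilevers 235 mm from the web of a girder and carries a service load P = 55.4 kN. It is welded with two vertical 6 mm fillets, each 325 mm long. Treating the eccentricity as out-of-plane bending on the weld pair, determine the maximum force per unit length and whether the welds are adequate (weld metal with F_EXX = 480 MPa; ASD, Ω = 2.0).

f_max ≈ 379 N/mm; adequate

L_w = 2 × 325 = 650 mm; section modulus (unit throat) S = 2 × L²/6 = 35210 mm².
Direct shear f_v = P/L_w = 55.4×10³/650 = 85.23 N/mm.
Moment M = P × e = 55.4×10³ × 235 = 13019000 N·mm; bending f_b = M/S = 369.8 N/mm.
f_max = √(f_v² + f_b²) = √(85.23² + 369.8²) = 379.5 N/mm.
r_n/Ω = (1/2.0) × 0.6 × 480 × (0.707 × 6) = 610.8 N/mm → adequate.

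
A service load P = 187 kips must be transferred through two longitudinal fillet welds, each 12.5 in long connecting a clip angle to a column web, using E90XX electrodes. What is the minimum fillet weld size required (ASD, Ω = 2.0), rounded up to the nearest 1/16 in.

E90XX → F_EXX = 90 ksi.
Total weld length L = 25 in.
Required throat t_e = P × Ω / (0.6 F_EXX × L) = 187 × 2.0 / (0.6 × 90 × 25) = 0.277 in.
Required leg w = t_e / 0.707 = 0.3918 in → use 7/16 in.

w = 7/16 in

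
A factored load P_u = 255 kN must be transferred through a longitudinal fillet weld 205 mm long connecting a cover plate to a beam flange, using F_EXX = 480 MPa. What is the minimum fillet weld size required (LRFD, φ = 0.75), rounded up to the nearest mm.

w = 9 mm

Total weld length L = 205 mm.
Required throat t_e = P_u / (φ × 0.6 F_EXX × L) = 255 / (0.75 × 0.6 × 480 × 205 × 10⁻³) = 5.759 mm.
Required leg w = t_e / 0.707 = 8.145 mm → use 9 mm.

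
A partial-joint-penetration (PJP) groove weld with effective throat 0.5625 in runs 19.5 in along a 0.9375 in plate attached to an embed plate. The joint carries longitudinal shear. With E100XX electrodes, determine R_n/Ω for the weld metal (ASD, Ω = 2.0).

E100XX → F_EXX = 100 ksi.
Effective throat (given) t_e = 0.5625 in.
A_we = 0.5625 × 19.5 = 10.97 in².
F_nw = 0.6 F_EXX = 60 ksi.
R_n/Ω = (60 × 10.97) / 2.0 = 329.1 kip.

R_n/Ω ≈ 329 kip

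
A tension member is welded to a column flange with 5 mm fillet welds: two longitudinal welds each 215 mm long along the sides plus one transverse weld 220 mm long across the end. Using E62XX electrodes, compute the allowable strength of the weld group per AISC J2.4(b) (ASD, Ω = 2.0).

E62XX → F_EXX = 620 MPa.
t_e = 0.707 × 5 = 3.535 mm.
R_nwl = 0.6 × 620 × 3.535 × 430 × 10⁻³ = 565.5 kN (longitudinal, 2 welds).
R_nwt = 0.6 × 620 × 3.535 × 220 × 10⁻³ = 289.3 kN (transverse, base value).
(i) R_nwl + R_nwt = 854.8 kN; (ii) 0.85 R_nwl + 1.5 R_nwt = 914.6 kN.
R_n = max = 914.6 kN [governs: (ii)]; R_n/Ω = 457.3 kN.

R_n/Ω ≈ 457 kN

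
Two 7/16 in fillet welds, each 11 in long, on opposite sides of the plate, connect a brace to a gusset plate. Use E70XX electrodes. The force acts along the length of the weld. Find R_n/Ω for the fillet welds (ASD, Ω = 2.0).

E70XX → F_EXX = 70 ksi.
Effective throat t_e = 0.707 × 0.4375 = 0.3093 in.
Total length L = 22 in; A_we = 0.3093 × 22 = 6.805 in².
F_nw = 0.6 F_EXX = 0.6 × 70 = 42 ksi.
R_n = 42 × 6.805 = 285.8 kips; R_n/Ω = 285.8/2.0 = 142.9 kips.

R_n/Ω ≈ 143 kips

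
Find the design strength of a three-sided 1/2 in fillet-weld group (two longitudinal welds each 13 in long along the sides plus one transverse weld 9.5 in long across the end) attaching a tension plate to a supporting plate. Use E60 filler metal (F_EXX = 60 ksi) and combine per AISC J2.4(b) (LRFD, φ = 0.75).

t_e = 0.707 × 0.5 = 0.3535 in.
R_nwl = 0.6 × 60 × 0.3535 × 26 = 330.9 kip (longitudinal, 2 welds).
R_nwt = 0.6 × 60 × 0.3535 × 9.5 = 120.9 kip (transverse, base value).
(i) R_nwl + R_nwt = 451.8 kip; (ii) 0.85 R_nwl + 1.5 R_nwt = 462.6 kip.
R_n = max = 462.6 kip [governs: (ii)]; φR_n = 346.9 kip.

φR_n ≈ 347 kip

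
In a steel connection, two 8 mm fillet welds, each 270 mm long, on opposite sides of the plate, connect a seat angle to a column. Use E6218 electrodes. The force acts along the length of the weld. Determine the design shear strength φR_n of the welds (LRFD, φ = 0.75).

φR_n ≈ 852 kN

E62XX → F_EXX = 620 MPa.
Effective throat t_e = 0.707 × 8 = 5.656 mm.
Total length L = 540 mm; A_we = 5.656 × 540 = 3054 mm².
F_nw = 0.6 F_EXX = 0.6 × 620 = 372 MPa.
φR_n = 0.75 × 372 × 3054 × 10⁻³ = 852.1 kN.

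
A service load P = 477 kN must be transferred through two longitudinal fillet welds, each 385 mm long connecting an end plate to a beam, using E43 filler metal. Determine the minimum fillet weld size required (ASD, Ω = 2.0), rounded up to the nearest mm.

w = 7 mm

E43XX → F_EXX = 430 MPa.
Total weld length L = 770 mm.
Required throat t_e = P × Ω / (0.6 F_EXX × L) = 477 × 2.0 / (0.6 × 430 × 770 × 10⁻³) = 4.802 mm.
Required leg w = t_e / 0.707 = 6.792 mm → use 7 mm.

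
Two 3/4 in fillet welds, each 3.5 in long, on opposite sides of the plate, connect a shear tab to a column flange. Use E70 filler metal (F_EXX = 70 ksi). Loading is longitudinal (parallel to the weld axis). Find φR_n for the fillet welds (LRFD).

Effective throat t_e = 0.707 × 0.75 = 0.5302 in.
Total length L = 7 in; A_we = 0.5302 × 7 = 3.712 in².
F_nw = 0.6 F_EXX = 0.6 × 70 = 42 ksi.
φR_n = 0.75 × 42 × 3.712 = 116.9 kips.

φR_n ≈ 117 kips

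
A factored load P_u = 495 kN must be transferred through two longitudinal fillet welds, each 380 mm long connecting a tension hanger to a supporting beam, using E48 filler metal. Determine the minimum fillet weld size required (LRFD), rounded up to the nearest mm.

E48XX → F_EXX = 480 MPa.
Total weld length L = 760 mm.
Required throat t_e = P_u / (φ × 0.6 F_EXX × L) = 495 / (0.75 × 0.6 × 480 × 760 × 10⁻³) = 3.015 mm.
Required leg w = t_e / 0.707 = 4.265 mm → use 5 mm.

w = 5 mm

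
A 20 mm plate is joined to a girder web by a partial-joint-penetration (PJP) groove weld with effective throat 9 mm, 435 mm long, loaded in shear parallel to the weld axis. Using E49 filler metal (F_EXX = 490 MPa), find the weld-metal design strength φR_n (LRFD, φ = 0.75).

Effective throat (given) t_e = 9 mm.
A_we = 9 × 435 = 3915 mm².
F_nw = 0.6 F_EXX = 294 MPa.
φR_n = 0.75 × 294 × 3915 × 10⁻³ = 863.3 kN.

φR_n ≈ 863 kN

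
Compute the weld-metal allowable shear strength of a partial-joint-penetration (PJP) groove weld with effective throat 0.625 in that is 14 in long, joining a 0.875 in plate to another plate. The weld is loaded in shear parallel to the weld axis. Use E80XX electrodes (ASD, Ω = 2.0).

E80XX → F_EXX = 80 ksi.
Effective throat (given) t_e = 0.625 in.
A_we = 0.625 × 14 = 8.75 in².
F_nw = 0.6 F_EXX = 48 ksi.
R_n/Ω = (48 × 8.75) / 2.0 = 210 kips.

R_n/Ω ≈ 210 kips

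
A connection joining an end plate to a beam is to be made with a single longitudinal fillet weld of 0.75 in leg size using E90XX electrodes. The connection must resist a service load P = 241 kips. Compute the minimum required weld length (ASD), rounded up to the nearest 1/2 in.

L = 17 in

E90XX → F_EXX = 90 ksi.
Throat t_e = 0.707 × 0.75 = 0.5302 in.
r_n/Ω = (0.6 × 90 × 0.5302) / 2.0 = 14.32 kip/in.
L_req = P / (r_n/Ω) = 241 / 14.32 = 16.83 in total.
Round up → use L = 17 in.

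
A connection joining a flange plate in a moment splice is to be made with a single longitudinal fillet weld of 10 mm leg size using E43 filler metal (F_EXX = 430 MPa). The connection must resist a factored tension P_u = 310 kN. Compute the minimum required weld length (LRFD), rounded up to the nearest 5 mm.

L = 230 mm

Throat t_e = 0.707 × 10 = 7.07 mm.
φr_n = 0.75 × 0.6 × 430 × 7.07 × 10⁻³ = 1.368 kN/mm.
L_req = P_u / φr_n = 310 / 1.368 = 226.6 mm total.
Round up → use L = 230 mm.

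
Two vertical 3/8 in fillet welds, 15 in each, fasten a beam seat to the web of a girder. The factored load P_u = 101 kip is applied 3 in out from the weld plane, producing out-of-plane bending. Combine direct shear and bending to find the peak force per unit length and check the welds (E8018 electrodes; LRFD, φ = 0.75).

E80XX → F_EXX = 80 ksi.
L_w = 2 × 15 = 30 in; section modulus (unit throat) S = 2 × L²/6 = 75 in².
Direct shear f_v = P/L_w = 101/30 = 3.367 kip/in.
Moment M = P × e = 101 × 3 = 303 kip·in; bending f_b = M/S = 4.04 kip/in.
f_max = √(f_v² + f_b²) = √(3.367² + 4.04²) = 5.259 kip/in.
φr_n = 0.75 × 0.6 × 80 × (0.707 × 0.375) = 9.544 kip/in → adequate.

f_max ≈ 5.26 kip/in; adequate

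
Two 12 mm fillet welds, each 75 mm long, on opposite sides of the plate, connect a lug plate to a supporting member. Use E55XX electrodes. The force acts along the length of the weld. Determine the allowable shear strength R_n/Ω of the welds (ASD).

E55XX → F_EXX = 550 MPa.
Effective throat t_e = 0.707 × 12 = 8.484 mm.
Total length L = 150 mm; A_we = 8.484 × 150 = 1273 mm².
F_nw = 0.6 F_EXX = 0.6 × 550 = 330 MPa.
R_n = 330 × 1273 × 10⁻³ = 420 kN; R_n/Ω = 420/2.0 = 210 kN.

R_n/Ω ≈ 210 kN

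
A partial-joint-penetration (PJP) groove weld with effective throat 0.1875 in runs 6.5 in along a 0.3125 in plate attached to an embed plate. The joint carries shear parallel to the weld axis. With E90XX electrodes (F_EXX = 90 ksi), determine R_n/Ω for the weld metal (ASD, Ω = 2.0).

Effective throat (given) t_e = 0.1875 in.
A_we = 0.1875 × 6.5 = 1.219 in².
F_nw = 0.6 F_EXX = 54 ksi.
R_n/Ω = (54 × 1.219) / 2.0 = 32.91 kip.

R_n/Ω ≈ 32.9 kip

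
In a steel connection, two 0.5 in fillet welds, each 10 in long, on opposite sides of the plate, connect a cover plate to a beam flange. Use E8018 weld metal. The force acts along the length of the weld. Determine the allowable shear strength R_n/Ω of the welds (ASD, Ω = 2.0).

E80XX → F_EXX = 80 ksi.
Effective throat t_e = 0.707 × 0.5 = 0.3535 in.
Total length L = 20 in; A_we = 0.3535 × 20 = 7.07 in².
F_nw = 0.6 F_EXX = 0.6 × 80 = 48 ksi.
R_n = 48 × 7.07 = 339.4 kip; R_n/Ω = 339.4/2.0 = 169.7 kip.

R_n/Ω ≈ 170 kip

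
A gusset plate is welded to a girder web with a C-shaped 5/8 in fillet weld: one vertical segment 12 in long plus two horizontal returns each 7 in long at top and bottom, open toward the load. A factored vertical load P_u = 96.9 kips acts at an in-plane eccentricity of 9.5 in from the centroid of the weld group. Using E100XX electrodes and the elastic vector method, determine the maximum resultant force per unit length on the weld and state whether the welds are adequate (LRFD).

E100XX → F_EXX = 100 ksi.
Total weld length L_w = 26 in. Treat welds as unit-width lines.
Centroid: x̄ = 2×7×3.5 / 26 = 1.885 in from the vertical weld.
Polar moment about centroid: J = I_x + I_y = [12³/12 + 2×7×6²] + [12×1.885² + 2(7³/12 + 7×1.615²)] = 784.3 in³.
Direct shear f_v = P/L_w = 96.9 / 26 = 3.727 kip/in (vertical).
Torsion M = P·e = 96.9 × 9.5 = 920.55 kip·in.
Critical point at (x, y) = (5.115, 6) from centroid. f_tx = M·y/J = 7.042 kip/in; f_ty = M·x/J = 6.004 kip/in.
Resultant f_max = √[f_tx² + (f_v + f_ty)²] = √[7.042² + (3.727 + 6.004)²] = 12.01 kip/in.
Capacity per unit length: φr_n = 0.75 × 0.6 × 100 × (0.707 × 0.625) = 19.88 kip/in.
12.01 ≤ 19.88 → adequate.

f_max ≈ 12 kip/in; adequate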